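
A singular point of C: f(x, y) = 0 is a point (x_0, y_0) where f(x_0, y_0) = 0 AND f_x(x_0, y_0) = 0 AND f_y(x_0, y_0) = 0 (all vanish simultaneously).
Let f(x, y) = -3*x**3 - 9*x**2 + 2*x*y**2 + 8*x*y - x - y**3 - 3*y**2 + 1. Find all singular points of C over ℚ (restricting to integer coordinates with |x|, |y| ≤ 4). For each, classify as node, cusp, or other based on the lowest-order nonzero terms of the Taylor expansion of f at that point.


Singular points: {(-1, -2)}; classification: cusp.

Compute partial derivatives:
  f_x = -9*x**2 - 18*x + 2*y**2 + 8*y - 1.
  f_y = 4*x*y + 8*x - 3*y**2 - 6*y.
Scan x_0 ∈ {−4, ..., 4}. For each x_0, f_y(x_0, y) is a polynomial in y; find its integer roots y ∈ {−4, ..., 4}, then test f_x and f at those candidates.
  x = -4: f_y(-4, y) = -3*y**2 - 22*y - 32; vanishes at y ∈ {-2}. (-4, -2): f_x = -81 ≠ 0.
  x = -3: f_y(-3, y) = -3*y**2 - 18*y - 24; vanishes at y ∈ {-4, -2}. (-3, -4): f_x = -28 ≠ 0; (-3, -2): f_x = -36 ≠ 0.
  x = -2: f_y(-2, y) = -3*y**2 - 14*y - 16; vanishes at y ∈ {-2}. (-2, -2): f_x = -9 ≠ 0.
  x = -1: f_y(-1, y) = -3*y**2 - 10*y - 8; vanishes at y ∈ {-2}. (-1, -2): f_x = 0, f = 0 — SINGULAR.
  x = 0: f_y(0, y) = -3*y**2 - 6*y; vanishes at y ∈ {-2, 0}. (0, -2): f_x = -9 ≠ 0; (0, 0): f_x = -1 ≠ 0.
  x = 1: f_y(1, y) = -3*y**2 - 2*y + 8; vanishes at y ∈ {-2}. (1, -2): f_x = -36 ≠ 0.
  x = 2: f_y(2, y) = -3*y**2 + 2*y + 16; vanishes at y ∈ {-2}. (2, -2): f_x = -81 ≠ 0.
  x = 3: f_y(3, y) = -3*y**2 + 6*y + 24; vanishes at y ∈ {-2, 4}. (3, -2): f_x = -144 ≠ 0; (3, 4): f_x = -72 ≠ 0.
  x = 4: f_y(4, y) = -3*y**2 + 10*y + 32; vanishes at y ∈ {-2}. (4, -2): f_x = -225 ≠ 0.
Only singular point on the grid: (-1, -2).
Classify: substitute x = -1 + u, y = -2 + v and expand: f = -3*u**3 + 2*u*v**2 - v**3 + v**2.
No constant or linear terms (consistent with a singular point). Quadratic part: v**2. Cubic part: -3*u**3 + 2*u*v**2 - v**3.
The quadratic part v**2 is a perfect square, so there is a single (double) tangent line v = 0, i.e. y = -2. Restricting the cubic part to that line (v = 0) leaves -3*u**3 ≠ 0, so f is not divisible by v and the branch is v² ≈ 3*u**3 to lowest order — this is a cusp.
Classification: cusp.


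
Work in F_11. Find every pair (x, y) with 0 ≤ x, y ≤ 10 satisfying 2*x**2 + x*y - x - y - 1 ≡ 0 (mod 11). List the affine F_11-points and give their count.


Affine F_11-points: {(0, 10), (1, 0), (1, 1), (1, 2), (1, 3), (1, 4), (1, 5), (1, 6), (1, 7), (1, 8), (1, 9), (1, 10), (2, 6), (3, 4), (4, 2), (5, 0), (6, 9), (7, 7), (8, 5), (9, 3), (10, 1)}; count = 21.

For each of the 121 pairs (x, y) ∈ F_11², evaluate f(x, y) mod 11. Record the zeros.
  x = 0: [0↦10, 1↦9, 2↦8, 3↦7, 4↦6, 5↦5, 6↦4, 7↦3, 8↦2, 9↦1, 10↦0]  zeros at y ∈ {10}
  x = 1: [0↦0, 1↦0, 2↦0, 3↦0, 4↦0, 5↦0, 6↦0, 7↦0, 8↦0, 9↦0, 10↦0]  zeros at y ∈ {0, 1, 2, 3, 4, 5, 6, 7, 8, 9, 10}
  x = 2: [0↦5, 1↦6, 2↦7, 3↦8, 4↦9, 5↦10, 6↦0, 7↦1, 8↦2, 9↦3, 10↦4]  zeros at y ∈ {6}
  x = 3: [0↦3, 1↦5, 2↦7, 3↦9, 4↦0, 5↦2, 6↦4, 7↦6, 8↦8, 9↦10, 10↦1]  zeros at y ∈ {4}
  x = 4: [0↦5, 1↦8, 2↦0, 3↦3, 4↦6, 5↦9, 6↦1, 7↦4, 8↦7, 9↦10, 10↦2]  zeros at y ∈ {2}
  x = 5: [0↦0, 1↦4, 2↦8, 3↦1, 4↦5, 5↦9, 6↦2, 7↦6, 8↦10, 9↦3, 10↦7]  zeros at y ∈ {0}
  x = 6: [0↦10, 1↦4, 2↦9, 3↦3, 4↦8, 5↦2, 6↦7, 7↦1, 8↦6, 9↦0, 10↦5]  zeros at y ∈ {9}
  x = 7: [0↦2, 1↦8, 2↦3, 3↦9, 4↦4, 5↦10, 6↦5, 7↦0, 8↦6, 9↦1, 10↦7]  zeros at y ∈ {7}
  x = 8: [0↦9, 1↦5, 2↦1, 3↦8, 4↦4, 5↦0, 6↦7, 7↦3, 8↦10, 9↦6, 10↦2]  zeros at y ∈ {5}
  x = 9: [0↦9, 1↦6, 2↦3, 3↦0, 4↦8, 5↦5, 6↦2, 7↦10, 8↦7, 9↦4, 10↦1]  zeros at y ∈ {3}
  x = 10: [0↦2, 1↦0, 2↦9, 3↦7, 4↦5, 5↦3, 6↦1, 7↦10, 8↦8, 9↦6, 10↦4]  zeros at y ∈ {1}
Collecting zeros: affine points = {(0, 10), (1, 0), (1, 1), (1, 2), (1, 3), (1, 4), (1, 5), (1, 6), (1, 7), (1, 8), (1, 9), (1, 10), (2, 6), (3, 4), (4, 2), (5, 0), (6, 9), (7, 7), (8, 5), (9, 3), (10, 1)}.
Total count |C(F_11)_aff| = 21.


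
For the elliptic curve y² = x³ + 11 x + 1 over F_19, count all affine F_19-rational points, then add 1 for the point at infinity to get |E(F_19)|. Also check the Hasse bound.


Affine points = {(0, 1), (0, 18), (3, 2), (3, 17), (6, 6), (6, 13), (10, 3), (10, 16), (11, 3), (11, 16), (13, 2), (13, 17), (14, 7), (14, 12), (15, 8), (15, 11), (16, 6), (16, 13), (17, 3), (17, 16)}; affine count = 20; |E(F_19)| = 21.

Discriminant check: Δ ∝ 4a³ + 27b² = 4·11³ + 27·1² = 4·1331 + 27·1 ≡ 12 (mod 19). Nonzero ⇒ E is nonsingular.
For each x ∈ F_19, compute rhs = x³ + 11·x + 1 mod 19, then count y ∈ F_19 with y² ≡ rhs.
  x = 0: rhs = 1, matching y values: 1, 18 (2 points).
  x = 1: rhs = 13, matching y values: none (0 points).
  x = 2: rhs = 12, matching y values: none (0 points).
  x = 3: rhs = 4, matching y values: 2, 17 (2 points).
  x = 4: rhs = 14, matching y values: none (0 points).
  x = 5: rhs = 10, matching y values: none (0 points).
  x = 6: rhs = 17, matching y values: 6, 13 (2 points).
  x = 7: rhs = 3, matching y values: none (0 points).
  x = 8: rhs = 12, matching y values: none (0 points).
  x = 9: rhs = 12, matching y values: none (0 points).
  x = 10: rhs = 9, matching y values: 3, 16 (2 points).
  x = 11: rhs = 9, matching y values: 3, 16 (2 points).
  x = 12: rhs = 18, matching y values: none (0 points).
  x = 13: rhs = 4, matching y values: 2, 17 (2 points).
  x = 14: rhs = 11, matching y values: 7, 12 (2 points).
  x = 15: rhs = 7, matching y values: 8, 11 (2 points).
  x = 16: rhs = 17, matching y values: 6, 13 (2 points).
  x = 17: rhs = 9, matching y values: 3, 16 (2 points).
  x = 18: rhs = 8, matching y values: none (0 points).
Total affine count: 20.
Full point count |E(F_19)| = 20 + 1 = 21.
Hasse bound: |21 − (19+1)| = |1| = 1 ≤ 2√19 ≈ 8.7178 ✓.


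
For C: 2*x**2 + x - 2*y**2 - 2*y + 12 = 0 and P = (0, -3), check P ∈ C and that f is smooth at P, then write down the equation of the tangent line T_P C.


Tangent line at P: x + 10*y + 30 = 0.

Step 1: f(0, -3) = 0, so P lies on C.
Step 2: partial derivatives
  f_x(x, y) = 4*x + 1, f_y(x, y) = -4*y - 2.
  f_x(P) = 1, f_y(P) = 10 (gradient nonzero, so P is smooth).
Step 3: tangent line at P: 1·(x − 0) + 10·(y − -3) = 0.
Expanding: x + 10*y + 30 = 0.


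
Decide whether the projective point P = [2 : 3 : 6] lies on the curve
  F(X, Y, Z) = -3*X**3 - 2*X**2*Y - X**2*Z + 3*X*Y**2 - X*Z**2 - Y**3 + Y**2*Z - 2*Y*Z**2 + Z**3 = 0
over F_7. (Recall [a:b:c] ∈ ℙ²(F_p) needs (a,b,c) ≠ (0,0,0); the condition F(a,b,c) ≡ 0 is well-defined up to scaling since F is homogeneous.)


F(2,3,6) ≡ 0 (mod 7); P is on the curve.

Evaluate F(2, 3, 6) term-by-term (mod 7).
  -3*X**3 ↦ -3·8·1·1 = -24
  -2*X**2*Y ↦ -2·4·3·1 = -24
  -X**2*Z ↦ -1·4·1·6 = -24
  3*X*Y**2 ↦ 3·2·9·1 = 54
  -X*Z**2 ↦ -1·2·1·36 = -72
  -Y**3 ↦ -1·1·27·1 = -27
  Y**2*Z ↦ 1·1·9·6 = 54
  -2*Y*Z**2 ↦ -2·1·3·36 = -216
  Z**3 ↦ 1·1·1·216 = 216
Sum: F(2, 3, 6) = (-24) + (-24) + (-24) + (54) + (-72) + (-27) + (54) + (-216) + (216) = -63.
Reducing mod 7: -63 ≡ 0 (mod 7).
Since F(a, b, c) ≡ 0 (mod 7), P lies on the curve.


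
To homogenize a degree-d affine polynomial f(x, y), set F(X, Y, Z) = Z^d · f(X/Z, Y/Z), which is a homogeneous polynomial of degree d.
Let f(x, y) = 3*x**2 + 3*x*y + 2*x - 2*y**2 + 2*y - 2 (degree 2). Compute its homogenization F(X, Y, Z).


F(X, Y, Z) = 3*X**2 + 3*X*Y + 2*X*Z - 2*Y**2 + 2*Y*Z - 2*Z**2

deg(f) = 2.
Substitute x = X/Z, y = Y/Z into f, then multiply by Z^2.
  monomial 3·x^2·y^0 ↦ 3·X^2·Y^0·Z^0.
  monomial 3·x^1·y^1 ↦ 3·X^1·Y^1·Z^0.
  monomial 2·x^1·y^0 ↦ 2·X^1·Y^0·Z^1.
  monomial -2·x^0·y^2 ↦ -2·X^0·Y^2·Z^0.
  monomial 2·x^0·y^1 ↦ 2·X^0·Y^1·Z^1.
  monomial -2·x^0·y^0 ↦ -2·X^0·Y^0·Z^2.
Collecting: F(X, Y, Z) = 3*X**2 + 3*X*Y + 2*X*Z - 2*Y**2 + 2*Y*Z - 2*Z**2.


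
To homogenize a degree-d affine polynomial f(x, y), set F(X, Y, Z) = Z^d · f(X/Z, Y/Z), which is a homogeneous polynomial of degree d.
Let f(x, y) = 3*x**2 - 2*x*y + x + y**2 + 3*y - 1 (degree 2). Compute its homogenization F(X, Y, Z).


F(X, Y, Z) = 3*X**2 - 2*X*Y + X*Z + Y**2 + 3*Y*Z - Z**2

deg(f) = 2.
Substitute x = X/Z, y = Y/Z into f, then multiply by Z^2.
  monomial 3·x^2·y^0 ↦ 3·X^2·Y^0·Z^0.
  monomial -2·x^1·y^1 ↦ -2·X^1·Y^1·Z^0.
  monomial 1·x^1·y^0 ↦ 1·X^1·Y^0·Z^1.
  monomial 1·x^0·y^2 ↦ 1·X^0·Y^2·Z^0.
  monomial 3·x^0·y^1 ↦ 3·X^0·Y^1·Z^1.
  monomial -1·x^0·y^0 ↦ -1·X^0·Y^0·Z^2.
Collecting: F(X, Y, Z) = 3*X**2 - 2*X*Y + X*Z + Y**2 + 3*Y*Z - Z**2.


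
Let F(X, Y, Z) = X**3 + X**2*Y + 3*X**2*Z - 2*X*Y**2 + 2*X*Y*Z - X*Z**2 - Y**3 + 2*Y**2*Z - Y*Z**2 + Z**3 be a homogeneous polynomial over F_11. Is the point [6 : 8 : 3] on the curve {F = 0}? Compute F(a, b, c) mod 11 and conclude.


F(6,8,3) ≡ 0 (mod 11); P is on the curve.

Evaluate F(6, 8, 3) term-by-term (mod 11).
  X**3 ↦ 1·216·1·1 = 216
  X**2*Y ↦ 1·36·8·1 = 288
  3*X**2*Z ↦ 3·36·1·3 = 324
  -2*X*Y**2 ↦ -2·6·64·1 = -768
  2*X*Y*Z ↦ 2·6·8·3 = 288
  -X*Z**2 ↦ -1·6·1·9 = -54
  -Y**3 ↦ -1·1·512·1 = -512
  2*Y**2*Z ↦ 2·1·64·3 = 384
  -Y*Z**2 ↦ -1·1·8·9 = -72
  Z**3 ↦ 1·1·1·27 = 27
Sum: F(6, 8, 3) = (216) + (288) + (324) + (-768) + (288) + (-54) + (-512) + (384) + (-72) + (27) = 121.
Reducing mod 11: 121 ≡ 0 (mod 11).
Since F(a, b, c) ≡ 0 (mod 11), P lies on the curve.


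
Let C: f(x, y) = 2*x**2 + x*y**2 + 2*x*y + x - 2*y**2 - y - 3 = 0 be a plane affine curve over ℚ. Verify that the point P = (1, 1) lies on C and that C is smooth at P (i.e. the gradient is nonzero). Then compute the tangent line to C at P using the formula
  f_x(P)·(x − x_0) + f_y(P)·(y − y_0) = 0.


Tangent line at P: 8*x - y - 7 = 0.

Step 1: f(1, 1) = 0, so P lies on C.
Step 2: partial derivatives
  f_x(x, y) = 4*x + y**2 + 2*y + 1, f_y(x, y) = 2*x*y + 2*x - 4*y - 1.
  f_x(P) = 8, f_y(P) = -1 (gradient nonzero, so P is smooth).
Step 3: tangent line at P: 8·(x − 1) + -1·(y − 1) = 0.
Expanding: 8*x - y - 7 = 0.


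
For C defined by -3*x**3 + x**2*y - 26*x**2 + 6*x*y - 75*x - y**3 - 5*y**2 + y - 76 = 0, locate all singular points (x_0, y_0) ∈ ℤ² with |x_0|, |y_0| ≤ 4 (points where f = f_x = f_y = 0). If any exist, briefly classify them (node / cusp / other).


Singular points: {(-3, -2)}; classification: node.

Compute partial derivatives:
  f_x = -9*x**2 + 2*x*y - 52*x + 6*y - 75.
  f_y = x**2 + 6*x - 3*y**2 - 10*y + 1.
Scan x_0 ∈ {−4, ..., 4}. For each x_0, f_y(x_0, y) is a polynomial in y; find its integer roots y ∈ {−4, ..., 4}, then test f_x and f at those candidates.
  x = -4: f_y(-4, y) = -3*y**2 - 10*y - 7; vanishes at y ∈ {-1}. (-4, -1): f_x = -9 ≠ 0.
  x = -3: f_y(-3, y) = -3*y**2 - 10*y - 8; vanishes at y ∈ {-2}. (-3, -2): f_x = 0, f = 0 — SINGULAR.
  x = -2: f_y(-2, y) = -3*y**2 - 10*y - 7; vanishes at y ∈ {-1}. (-2, -1): f_x = -9 ≠ 0.
  x = -1: f_y(-1, y) = -3*y**2 - 10*y - 4; no integer root y with |y| ≤ 4.
  x = 0: f_y(0, y) = -3*y**2 - 10*y + 1; no integer root y with |y| ≤ 4.
  x = 1: f_y(1, y) = -3*y**2 - 10*y + 8; vanishes at y ∈ {-4}. (1, -4): f_x = -168 ≠ 0.
  x = 2: f_y(2, y) = -3*y**2 - 10*y + 17; no integer root y with |y| ≤ 4.
  x = 3: f_y(3, y) = -3*y**2 - 10*y + 28; no integer root y with |y| ≤ 4.
  x = 4: f_y(4, y) = -3*y**2 - 10*y + 41; no integer root y with |y| ≤ 4.
Only singular point on the grid: (-3, -2).
Classify: substitute x = -3 + u, y = -2 + v and expand: f = -3*u**3 + u**2*v - u**2 - v**3 + v**2.
No constant or linear terms (consistent with a singular point). Quadratic part: -u**2 + v**2. Cubic part: -3*u**3 + u**2*v - v**3.
The quadratic part v**2 - u**2 = (v − u)(v + u) splits into two distinct linear factors, so there are two distinct tangent lines y − -2 = ±(x − -3) — this is a node (ordinary double point).
Classification: node.


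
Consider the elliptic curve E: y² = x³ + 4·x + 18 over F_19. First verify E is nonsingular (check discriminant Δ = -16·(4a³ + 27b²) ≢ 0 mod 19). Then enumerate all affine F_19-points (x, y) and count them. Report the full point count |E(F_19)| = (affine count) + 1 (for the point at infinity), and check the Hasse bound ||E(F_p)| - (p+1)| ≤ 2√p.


Affine points = {(1, 2), (1, 17), (3, 0), (5, 7), (5, 12), (6, 7), (6, 12), (7, 3), (7, 16), (8, 7), (8, 12), (9, 2), (9, 17), (11, 5), (11, 14), (13, 5), (13, 14), (14, 5), (14, 14), (16, 6), (16, 13)}; affine count = 21; |E(F_19)| = 22.

Discriminant check: Δ ∝ 4a³ + 27b² = 4·4³ + 27·18² = 4·64 + 27·324 ≡ 17 (mod 19). Nonzero ⇒ E is nonsingular.
For each x ∈ F_19, compute rhs = x³ + 4·x + 18 mod 19, then count y ∈ F_19 with y² ≡ rhs.
  x = 0: rhs = 18, matching y values: none (0 points).
  x = 1: rhs = 4, matching y values: 2, 17 (2 points).
  x = 2: rhs = 15, matching y values: none (0 points).
  x = 3: rhs = 0, matching y values: 0 (1 points).
  x = 4: rhs = 3, matching y values: none (0 points).
  x = 5: rhs = 11, matching y values: 7, 12 (2 points).
  x = 6: rhs = 11, matching y values: 7, 12 (2 points).
  x = 7: rhs = 9, matching y values: 3, 16 (2 points).
  x = 8: rhs = 11, matching y values: 7, 12 (2 points).
  x = 9: rhs = 4, matching y values: 2, 17 (2 points).
  x = 10: rhs = 13, matching y values: none (0 points).
  x = 11: rhs = 6, matching y values: 5, 14 (2 points).
  x = 12: rhs = 8, matching y values: none (0 points).
  x = 13: rhs = 6, matching y values: 5, 14 (2 points).
  x = 14: rhs = 6, matching y values: 5, 14 (2 points).
  x = 15: rhs = 14, matching y values: none (0 points).
  x = 16: rhs = 17, matching y values: 6, 13 (2 points).
  x = 17: rhs = 2, matching y values: none (0 points).
  x = 18: rhs = 13, matching y values: none (0 points).
Total affine count: 21.
Full point count |E(F_19)| = 21 + 1 = 22.
Hasse bound: |22 − (19+1)| = |2| = 2 ≤ 2√19 ≈ 8.7178 ✓.


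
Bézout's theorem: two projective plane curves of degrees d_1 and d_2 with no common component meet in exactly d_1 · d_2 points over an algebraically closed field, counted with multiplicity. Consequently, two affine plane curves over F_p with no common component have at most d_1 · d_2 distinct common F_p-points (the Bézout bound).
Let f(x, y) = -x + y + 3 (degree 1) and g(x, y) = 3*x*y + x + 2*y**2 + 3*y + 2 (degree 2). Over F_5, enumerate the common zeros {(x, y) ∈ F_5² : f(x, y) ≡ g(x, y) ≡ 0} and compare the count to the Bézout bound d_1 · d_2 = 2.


Common zeros: {(3, 0)}; count = 1; Bézout bound = 2.

deg(f) = 1, deg(g) = 2, so Bézout bound = 2.
Scan x ∈ F_5. For each x, list the y ∈ F_5 with f(x, y) ≡ 0 and those with g(x, y) ≡ 0 (mod 5); the common zeros in that column are the intersection.
  x = 0: f ≡ 0 at y ∈ {2}; g ≡ 0 at y ∈ ∅; common: ∅.
  x = 1: f ≡ 0 at y ∈ {3}; g ≡ 0 at y ∈ ∅; common: ∅.
  x = 2: f ≡ 0 at y ∈ {4}; g ≡ 0 at y ∈ {1, 2}; common: ∅.
  x = 3: f ≡ 0 at y ∈ {0}; g ≡ 0 at y ∈ {0, 4}; common: {0}.
  x = 4: f ≡ 0 at y ∈ {1}; g ≡ 0 at y ∈ ∅; common: ∅.
Collecting: common zeros = {(3, 0)}, so the count is 1.
Comparison with the Bézout bound: 1 ≤ 2 = deg(f)·deg(g), as expected for curves with no common component (the affine F_5-count falls short of the bound because intersections may lie at infinity, over extension fields, or carry multiplicity).


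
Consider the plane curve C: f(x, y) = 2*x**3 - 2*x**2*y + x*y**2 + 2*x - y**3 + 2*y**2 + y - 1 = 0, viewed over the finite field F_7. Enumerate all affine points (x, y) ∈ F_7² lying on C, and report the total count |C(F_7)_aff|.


Affine F_7-points: {(0, 3), (1, 3), (2, 3), (3, 4), (5, 0)}; count = 5.

For each of the 49 pairs (x, y) ∈ F_7², evaluate f(x, y) mod 7. Record the zeros.
  x = 0: [0↦6, 1↦1, 2↦1, 3↦0, 4↦6, 5↦6, 6↦1]  zeros at y ∈ {3}
  x = 1: [0↦3, 1↦4, 2↦5, 3↦0, 4↦4, 5↦4, 6↦1]  zeros at y ∈ {3}
  x = 2: [0↦5, 1↦1, 2↦6, 3↦0, 4↦5, 5↦1, 6↦3]  zeros at y ∈ {3}
  x = 3: [0↦3, 1↦4, 2↦2, 3↦5, 4↦0, 5↦2, 6↦5]  zeros at y ∈ {4}
  x = 4: [0↦2, 1↦4, 2↦5, 3↦6, 4↦1, 5↦5, 6↦5]  zeros at y ∈ ∅
  x = 5: [0↦0, 1↦6, 2↦6, 3↦1, 4↦6, 5↦1, 6↦1]  zeros at y ∈ {0}
  x = 6: [0↦2, 1↦1, 2↦3, 3↦2, 4↦6, 5↦2, 6↦5]  zeros at y ∈ ∅
Collecting zeros: affine points = {(0, 3), (1, 3), (2, 3), (3, 4), (5, 0)}.
Total count |C(F_7)_aff| = 5.


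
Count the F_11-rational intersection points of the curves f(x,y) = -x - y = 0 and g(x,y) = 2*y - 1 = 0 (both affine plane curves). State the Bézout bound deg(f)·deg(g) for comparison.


Common zeros: {(5, 6)}; count = 1; Bézout bound = 1.

deg(f) = 1, deg(g) = 1, so Bézout bound = 1.
Scan x ∈ F_11. For each x, list the y ∈ F_11 with f(x, y) ≡ 0 and those with g(x, y) ≡ 0 (mod 11); the common zeros in that column are the intersection.
  x = 0: f ≡ 0 at y ∈ {0}; g ≡ 0 at y ∈ {6}; common: ∅.
  x = 1: f ≡ 0 at y ∈ {10}; g ≡ 0 at y ∈ {6}; common: ∅.
  x = 2: f ≡ 0 at y ∈ {9}; g ≡ 0 at y ∈ {6}; common: ∅.
  x = 3: f ≡ 0 at y ∈ {8}; g ≡ 0 at y ∈ {6}; common: ∅.
  x = 4: f ≡ 0 at y ∈ {7}; g ≡ 0 at y ∈ {6}; common: ∅.
  x = 5: f ≡ 0 at y ∈ {6}; g ≡ 0 at y ∈ {6}; common: {6}.
  x = 6: f ≡ 0 at y ∈ {5}; g ≡ 0 at y ∈ {6}; common: ∅.
  x = 7: f ≡ 0 at y ∈ {4}; g ≡ 0 at y ∈ {6}; common: ∅.
  x = 8: f ≡ 0 at y ∈ {3}; g ≡ 0 at y ∈ {6}; common: ∅.
  x = 9: f ≡ 0 at y ∈ {2}; g ≡ 0 at y ∈ {6}; common: ∅.
  x = 10: f ≡ 0 at y ∈ {1}; g ≡ 0 at y ∈ {6}; common: ∅.
Collecting: common zeros = {(5, 6)}, so the count is 1.
Comparison with the Bézout bound: 1 ≤ 1 = deg(f)·deg(g), as expected for curves with no common component (the bound is attained).


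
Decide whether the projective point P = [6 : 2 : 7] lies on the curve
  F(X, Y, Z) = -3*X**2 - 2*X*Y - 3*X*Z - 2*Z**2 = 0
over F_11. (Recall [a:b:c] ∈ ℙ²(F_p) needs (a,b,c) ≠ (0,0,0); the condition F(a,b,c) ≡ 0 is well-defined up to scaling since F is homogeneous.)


F(6,2,7) ≡ 7 (mod 11); P is NOT on the curve.

Evaluate F(6, 2, 7) term-by-term (mod 11).
  -3*X**2 ↦ -3·36·1·1 = -108
  -2*X*Y ↦ -2·6·2·1 = -24
  -3*X*Z ↦ -3·6·1·7 = -126
  -2*Z**2 ↦ -2·1·1·49 = -98
Sum: F(6, 2, 7) = (-108) + (-24) + (-126) + (-98) = -356.
Reducing mod 11: -356 ≡ 7 (mod 11).
Since F(a, b, c) ≡ 7 ≠ 0 (mod 11), P does NOT lie on the curve.


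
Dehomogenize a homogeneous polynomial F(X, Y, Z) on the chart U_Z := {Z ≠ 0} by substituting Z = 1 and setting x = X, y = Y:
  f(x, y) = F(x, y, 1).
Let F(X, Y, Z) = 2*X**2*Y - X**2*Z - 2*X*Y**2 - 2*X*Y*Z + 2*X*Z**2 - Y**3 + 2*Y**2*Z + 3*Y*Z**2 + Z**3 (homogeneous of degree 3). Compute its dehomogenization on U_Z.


f(x, y) = 2*x**2*y - x**2 - 2*x*y**2 - 2*x*y + 2*x - y**3 + 2*y**2 + 3*y + 1

On U_Z we set Z = 1. Each monomial c·X^i·Y^j·Z^k in F becomes c·x^i·y^j·1^k = c·x^i·y^j.
Substituting Z = 1: F(X, Y, 1) = 2*x**2*y - x**2 - 2*x*y**2 - 2*x*y + 2*x - y**3 + 2*y**2 + 3*y + 1.
Note: deg(f) ≤ deg(F) = 3; strict inequality happens when F is divisible by Z (lost terms).


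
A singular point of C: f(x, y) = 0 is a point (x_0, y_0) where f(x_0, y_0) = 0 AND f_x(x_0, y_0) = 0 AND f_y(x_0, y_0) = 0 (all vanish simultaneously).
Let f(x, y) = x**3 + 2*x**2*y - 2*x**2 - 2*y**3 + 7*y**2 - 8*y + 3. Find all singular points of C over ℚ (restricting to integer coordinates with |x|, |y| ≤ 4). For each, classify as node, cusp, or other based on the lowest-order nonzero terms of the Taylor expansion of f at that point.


Singular points: {(0, 1)}; classification: cusp.

Compute partial derivatives:
  f_x = 3*x**2 + 4*x*y - 4*x.
  f_y = 2*x**2 - 6*y**2 + 14*y - 8.
Scan x_0 ∈ {−4, ..., 4}. For each x_0, f_y(x_0, y) is a polynomial in y; find its integer roots y ∈ {−4, ..., 4}, then test f_x and f at those candidates.
  x = -4: f_y(-4, y) = -6*y**2 + 14*y + 24; no integer root y with |y| ≤ 4.
  x = -3: f_y(-3, y) = -6*y**2 + 14*y + 10; no integer root y with |y| ≤ 4.
  x = -2: f_y(-2, y) = -6*y**2 + 14*y; vanishes at y ∈ {0}. (-2, 0): f_x = 20 ≠ 0.
  x = -1: f_y(-1, y) = -6*y**2 + 14*y - 6; no integer root y with |y| ≤ 4.
  x = 0: f_y(0, y) = -6*y**2 + 14*y - 8; vanishes at y ∈ {1}. (0, 1): f_x = 0, f = 0 — SINGULAR.
  x = 1: f_y(1, y) = -6*y**2 + 14*y - 6; no integer root y with |y| ≤ 4.
  x = 2: f_y(2, y) = -6*y**2 + 14*y; vanishes at y ∈ {0}. (2, 0): f_x = 4 ≠ 0.
  x = 3: f_y(3, y) = -6*y**2 + 14*y + 10; no integer root y with |y| ≤ 4.
  x = 4: f_y(4, y) = -6*y**2 + 14*y + 24; no integer root y with |y| ≤ 4.
Only singular point on the grid: (0, 1).
Classify: substitute x = 0 + u, y = 1 + v and expand: f = u**3 + 2*u**2*v - 2*v**3 + v**2.
No constant or linear terms (consistent with a singular point). Quadratic part: v**2. Cubic part: u**3 + 2*u**2*v - 2*v**3.
The quadratic part v**2 is a perfect square, so there is a single (double) tangent line v = 0, i.e. y = 1. Restricting the cubic part to that line (v = 0) leaves u**3 ≠ 0, so f is not divisible by v and the branch is v² ≈ -u**3 to lowest order — this is a cusp.
Classification: cusp.


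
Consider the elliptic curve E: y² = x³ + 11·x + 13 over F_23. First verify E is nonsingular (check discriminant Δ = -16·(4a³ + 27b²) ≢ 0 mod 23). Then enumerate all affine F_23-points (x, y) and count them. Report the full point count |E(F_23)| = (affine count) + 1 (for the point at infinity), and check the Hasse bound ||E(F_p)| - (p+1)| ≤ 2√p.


Affine points = {(0, 6), (0, 17), (1, 5), (1, 18), (3, 2), (3, 21), (4, 11), (4, 12), (5, 3), (5, 20), (9, 6), (9, 17), (11, 4), (11, 19), (14, 6), (14, 17), (21, 11), (21, 12), (22, 1), (22, 22)}; affine count = 20; |E(F_23)| = 21.

Discriminant check: Δ ∝ 4a³ + 27b² = 4·11³ + 27·13² = 4·1331 + 27·169 ≡ 20 (mod 23). Nonzero ⇒ E is nonsingular.
For each x ∈ F_23, compute rhs = x³ + 11·x + 13 mod 23, then count y ∈ F_23 with y² ≡ rhs.
  x = 0: rhs = 13, matching y values: 6, 17 (2 points).
  x = 1: rhs = 2, matching y values: 5, 18 (2 points).
  x = 2: rhs = 20, matching y values: none (0 points).
  x = 3: rhs = 4, matching y values: 2, 21 (2 points).
  x = 4: rhs = 6, matching y values: 11, 12 (2 points).
  x = 5: rhs = 9, matching y values: 3, 20 (2 points).
  x = 6: rhs = 19, matching y values: none (0 points).
  x = 7: rhs = 19, matching y values: none (0 points).
  x = 8: rhs = 15, matching y values: none (0 points).
  x = 9: rhs = 13, matching y values: 6, 17 (2 points).
  x = 10: rhs = 19, matching y values: none (0 points).
  x = 11: rhs = 16, matching y values: 4, 19 (2 points).
  x = 12: rhs = 10, matching y values: none (0 points).
  x = 13: rhs = 7, matching y values: none (0 points).
  x = 14: rhs = 13, matching y values: 6, 17 (2 points).
  x = 15: rhs = 11, matching y values: none (0 points).
  x = 16: rhs = 7, matching y values: none (0 points).
  x = 17: rhs = 7, matching y values: none (0 points).
  x = 18: rhs = 17, matching y values: none (0 points).
  x = 19: rhs = 20, matching y values: none (0 points).
  x = 20: rhs = 22, matching y values: none (0 points).
  x = 21: rhs = 6, matching y values: 11, 12 (2 points).
  x = 22: rhs = 1, matching y values: 1, 22 (2 points).
Total affine count: 20.
Full point count |E(F_23)| = 20 + 1 = 21.
Hasse bound: |21 − (23+1)| = |-3| = 3 ≤ 2√23 ≈ 9.5917 ✓.


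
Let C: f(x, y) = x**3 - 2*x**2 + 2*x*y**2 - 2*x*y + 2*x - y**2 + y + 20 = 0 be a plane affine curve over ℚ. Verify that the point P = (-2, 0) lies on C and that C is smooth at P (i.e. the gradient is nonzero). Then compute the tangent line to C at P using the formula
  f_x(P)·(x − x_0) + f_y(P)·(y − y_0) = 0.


Tangent line at P: 22*x + 5*y + 44 = 0.

Step 1: f(-2, 0) = 0, so P lies on C.
Step 2: partial derivatives
  f_x(x, y) = 3*x**2 - 4*x + 2*y**2 - 2*y + 2, f_y(x, y) = 4*x*y - 2*x - 2*y + 1.
  f_x(P) = 22, f_y(P) = 5 (gradient nonzero, so P is smooth).
Step 3: tangent line at P: 22·(x − -2) + 5·(y − 0) = 0.
Expanding: 22*x + 5*y + 44 = 0.


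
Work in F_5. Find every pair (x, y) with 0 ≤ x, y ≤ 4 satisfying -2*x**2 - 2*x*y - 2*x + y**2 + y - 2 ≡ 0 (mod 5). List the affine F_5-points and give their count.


Affine F_5-points: {(0, 1), (0, 3), (1, 3), (2, 4), (3, 1), (3, 4)}; count = 6.

For each of the 25 pairs (x, y) ∈ F_5², evaluate f(x, y) mod 5. Record the zeros.
  x = 0: [0↦3, 1↦0, 2↦4, 3↦0, 4↦3]  zeros at y ∈ {1, 3}
  x = 1: [0↦4, 1↦4, 2↦1, 3↦0, 4↦1]  zeros at y ∈ {3}
  x = 2: [0↦1, 1↦4, 2↦4, 3↦1, 4↦0]  zeros at y ∈ {4}
  x = 3: [0↦4, 1↦0, 2↦3, 3↦3, 4↦0]  zeros at y ∈ {1, 4}
  x = 4: [0↦3, 1↦2, 2↦3, 3↦1, 4↦1]  zeros at y ∈ ∅
Collecting zeros: affine points = {(0, 1), (0, 3), (1, 3), (2, 4), (3, 1), (3, 4)}.
Total count |C(F_5)_aff| = 6.


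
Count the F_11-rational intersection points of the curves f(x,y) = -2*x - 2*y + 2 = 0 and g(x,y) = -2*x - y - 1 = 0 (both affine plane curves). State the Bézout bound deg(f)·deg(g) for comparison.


Common zeros: {(9, 3)}; count = 1; Bézout bound = 1.

deg(f) = 1, deg(g) = 1, so Bézout bound = 1.
Scan x ∈ F_11. For each x, list the y ∈ F_11 with f(x, y) ≡ 0 and those with g(x, y) ≡ 0 (mod 11); the common zeros in that column are the intersection.
  x = 0: f ≡ 0 at y ∈ {1}; g ≡ 0 at y ∈ {10}; common: ∅.
  x = 1: f ≡ 0 at y ∈ {0}; g ≡ 0 at y ∈ {8}; common: ∅.
  x = 2: f ≡ 0 at y ∈ {10}; g ≡ 0 at y ∈ {6}; common: ∅.
  x = 3: f ≡ 0 at y ∈ {9}; g ≡ 0 at y ∈ {4}; common: ∅.
  x = 4: f ≡ 0 at y ∈ {8}; g ≡ 0 at y ∈ {2}; common: ∅.
  x = 5: f ≡ 0 at y ∈ {7}; g ≡ 0 at y ∈ {0}; common: ∅.
  x = 6: f ≡ 0 at y ∈ {6}; g ≡ 0 at y ∈ {9}; common: ∅.
  x = 7: f ≡ 0 at y ∈ {5}; g ≡ 0 at y ∈ {7}; common: ∅.
  x = 8: f ≡ 0 at y ∈ {4}; g ≡ 0 at y ∈ {5}; common: ∅.
  x = 9: f ≡ 0 at y ∈ {3}; g ≡ 0 at y ∈ {3}; common: {3}.
  x = 10: f ≡ 0 at y ∈ {2}; g ≡ 0 at y ∈ {1}; common: ∅.
Collecting: common zeros = {(9, 3)}, so the count is 1.
Comparison with the Bézout bound: 1 ≤ 1 = deg(f)·deg(g), as expected for curves with no common component (the bound is attained).


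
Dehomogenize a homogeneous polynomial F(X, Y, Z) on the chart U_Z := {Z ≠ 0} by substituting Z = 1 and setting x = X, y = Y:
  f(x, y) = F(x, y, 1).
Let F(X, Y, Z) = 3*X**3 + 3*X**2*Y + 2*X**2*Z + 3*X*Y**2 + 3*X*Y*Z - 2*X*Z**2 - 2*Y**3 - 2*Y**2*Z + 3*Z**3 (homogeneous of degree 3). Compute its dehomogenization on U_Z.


f(x, y) = 3*x**3 + 3*x**2*y + 2*x**2 + 3*x*y**2 + 3*x*y - 2*x - 2*y**3 - 2*y**2 + 3

On U_Z we set Z = 1. Each monomial c·X^i·Y^j·Z^k in F becomes c·x^i·y^j·1^k = c·x^i·y^j.
Substituting Z = 1: F(X, Y, 1) = 3*x**3 + 3*x**2*y + 2*x**2 + 3*x*y**2 + 3*x*y - 2*x - 2*y**3 - 2*y**2 + 3.
Note: deg(f) ≤ deg(F) = 3; strict inequality happens when F is divisible by Z (lost terms).


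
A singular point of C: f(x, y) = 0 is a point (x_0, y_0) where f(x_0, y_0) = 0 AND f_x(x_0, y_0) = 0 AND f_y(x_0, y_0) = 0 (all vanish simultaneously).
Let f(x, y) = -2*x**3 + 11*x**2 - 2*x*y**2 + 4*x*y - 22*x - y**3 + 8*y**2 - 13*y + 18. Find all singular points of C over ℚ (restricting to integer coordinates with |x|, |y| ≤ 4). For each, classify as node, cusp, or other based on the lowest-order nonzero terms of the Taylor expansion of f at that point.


Singular points: {(2, 1)}; classification: node.

Compute partial derivatives:
  f_x = -6*x**2 + 22*x - 2*y**2 + 4*y - 22.
  f_y = -4*x*y + 4*x - 3*y**2 + 16*y - 13.
Scan x_0 ∈ {−4, ..., 4}. For each x_0, f_y(x_0, y) is a polynomial in y; find its integer roots y ∈ {−4, ..., 4}, then test f_x and f at those candidates.
  x = -4: f_y(-4, y) = -3*y**2 + 32*y - 29; vanishes at y ∈ {1}. (-4, 1): f_x = -204 ≠ 0.
  x = -3: f_y(-3, y) = -3*y**2 + 28*y - 25; vanishes at y ∈ {1}. (-3, 1): f_x = -140 ≠ 0.
  x = -2: f_y(-2, y) = -3*y**2 + 24*y - 21; vanishes at y ∈ {1}. (-2, 1): f_x = -88 ≠ 0.
  x = -1: f_y(-1, y) = -3*y**2 + 20*y - 17; vanishes at y ∈ {1}. (-1, 1): f_x = -48 ≠ 0.
  x = 0: f_y(0, y) = -3*y**2 + 16*y - 13; vanishes at y ∈ {1}. (0, 1): f_x = -20 ≠ 0.
  x = 1: f_y(1, y) = -3*y**2 + 12*y - 9; vanishes at y ∈ {1, 3}. (1, 1): f_x = -4 ≠ 0; (1, 3): f_x = -12 ≠ 0.
  x = 2: f_y(2, y) = -3*y**2 + 8*y - 5; vanishes at y ∈ {1}. (2, 1): f_x = 0, f = 0 — SINGULAR.
  x = 3: f_y(3, y) = -3*y**2 + 4*y - 1; vanishes at y ∈ {1}. (3, 1): f_x = -8 ≠ 0.
  x = 4: f_y(4, y) = 3 - 3*y**2; vanishes at y ∈ {-1, 1}. (4, -1): f_x = -36 ≠ 0; (4, 1): f_x = -28 ≠ 0.
Only singular point on the grid: (2, 1).
Classify: substitute x = 2 + u, y = 1 + v and expand: f = -2*u**3 - u**2 - 2*u*v**2 - v**3 + v**2.
No constant or linear terms (consistent with a singular point). Quadratic part: -u**2 + v**2. Cubic part: -2*u**3 - 2*u*v**2 - v**3.
The quadratic part v**2 - u**2 = (v − u)(v + u) splits into two distinct linear factors, so there are two distinct tangent lines y − 1 = ±(x − 2) — this is a node (ordinary double point).
Classification: node.


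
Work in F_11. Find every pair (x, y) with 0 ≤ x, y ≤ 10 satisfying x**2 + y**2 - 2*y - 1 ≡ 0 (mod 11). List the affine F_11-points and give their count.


Affine F_11-points: {(1, 0), (1, 2), (2, 4), (2, 9), (3, 3), (3, 10), (8, 3), (8, 10), (9, 4), (9, 9), (10, 0), (10, 2)}; count = 12.

For each of the 121 pairs (x, y) ∈ F_11², evaluate f(x, y) mod 11. Record the zeros.
  x = 0: [0↦10, 1↦9, 2↦10, 3↦2, 4↦7, 5↦3, 6↦1, 7↦1, 8↦3, 9↦7, 10↦2]  zeros at y ∈ ∅
  x = 1: [0↦0, 1↦10, 2↦0, 3↦3, 4↦8, 5↦4, 6↦2, 7↦2, 8↦4, 9↦8, 10↦3]  zeros at y ∈ {0, 2}
  x = 2: [0↦3, 1↦2, 2↦3, 3↦6, 4↦0, 5↦7, 6↦5, 7↦5, 8↦7, 9↦0, 10↦6]  zeros at y ∈ {4, 9}
  x = 3: [0↦8, 1↦7, 2↦8, 3↦0, 4↦5, 5↦1, 6↦10, 7↦10, 8↦1, 9↦5, 10↦0]  zeros at y ∈ {3, 10}
  x = 4: [0↦4, 1↦3, 2↦4, 3↦7, 4↦1, 5↦8, 6↦6, 7↦6, 8↦8, 9↦1, 10↦7]  zeros at y ∈ ∅
  x = 5: [0↦2, 1↦1, 2↦2, 3↦5, 4↦10, 5↦6, 6↦4, 7↦4, 8↦6, 9↦10, 10↦5]  zeros at y ∈ ∅
  x = 6: [0↦2, 1↦1, 2↦2, 3↦5, 4↦10, 5↦6, 6↦4, 7↦4, 8↦6, 9↦10, 10↦5]  zeros at y ∈ ∅
  x = 7: [0↦4, 1↦3, 2↦4, 3↦7, 4↦1, 5↦8, 6↦6, 7↦6, 8↦8, 9↦1, 10↦7]  zeros at y ∈ ∅
  x = 8: [0↦8, 1↦7, 2↦8, 3↦0, 4↦5, 5↦1, 6↦10, 7↦10, 8↦1, 9↦5, 10↦0]  zeros at y ∈ {3, 10}
  x = 9: [0↦3, 1↦2, 2↦3, 3↦6, 4↦0, 5↦7, 6↦5, 7↦5, 8↦7, 9↦0, 10↦6]  zeros at y ∈ {4, 9}
  x = 10: [0↦0, 1↦10, 2↦0, 3↦3, 4↦8, 5↦4, 6↦2, 7↦2, 8↦4, 9↦8, 10↦3]  zeros at y ∈ {0, 2}
Collecting zeros: affine points = {(1, 0), (1, 2), (2, 4), (2, 9), (3, 3), (3, 10), (8, 3), (8, 10), (9, 4), (9, 9), (10, 0), (10, 2)}.
Total count |C(F_11)_aff| = 12.


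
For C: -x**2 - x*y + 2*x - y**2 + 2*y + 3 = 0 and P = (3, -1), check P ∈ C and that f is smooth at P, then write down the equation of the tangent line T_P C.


Tangent line at P: -3*x + y + 10 = 0.

Step 1: f(3, -1) = 0, so P lies on C.
Step 2: partial derivatives
  f_x(x, y) = -2*x - y + 2, f_y(x, y) = -x - 2*y + 2.
  f_x(P) = -3, f_y(P) = 1 (gradient nonzero, so P is smooth).
Step 3: tangent line at P: -3·(x − 3) + 1·(y − -1) = 0.
Expanding: -3*x + y + 10 = 0.


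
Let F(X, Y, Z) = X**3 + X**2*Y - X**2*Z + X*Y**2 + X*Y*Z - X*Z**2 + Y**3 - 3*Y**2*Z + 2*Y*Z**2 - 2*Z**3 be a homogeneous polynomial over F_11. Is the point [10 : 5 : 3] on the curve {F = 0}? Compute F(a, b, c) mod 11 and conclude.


F(10,5,3) ≡ 5 (mod 11); P is NOT on the curve.

Evaluate F(10, 5, 3) term-by-term (mod 11).
  X**3 ↦ 1·1000·1·1 = 1000
  X**2*Y ↦ 1·100·5·1 = 500
  -X**2*Z ↦ -1·100·1·3 = -300
  X*Y**2 ↦ 1·10·25·1 = 250
  X*Y*Z ↦ 1·10·5·3 = 150
  -X*Z**2 ↦ -1·10·1·9 = -90
  Y**3 ↦ 1·1·125·1 = 125
  -3*Y**2*Z ↦ -3·1·25·3 = -225
  2*Y*Z**2 ↦ 2·1·5·9 = 90
  -2*Z**3 ↦ -2·1·1·27 = -54
Sum: F(10, 5, 3) = (1000) + (500) + (-300) + (250) + (150) + (-90) + (125) + (-225) + (90) + (-54) = 1446.
Reducing mod 11: 1446 ≡ 5 (mod 11).
Since F(a, b, c) ≡ 5 ≠ 0 (mod 11), P does NOT lie on the curve.


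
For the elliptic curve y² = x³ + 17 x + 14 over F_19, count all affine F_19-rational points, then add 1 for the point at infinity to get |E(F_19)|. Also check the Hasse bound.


Affine points = {(3, 4), (3, 15), (6, 3), (6, 16), (7, 1), (7, 18), (8, 4), (8, 15), (10, 5), (10, 14), (13, 0)}; affine count = 11; |E(F_19)| = 12.

Discriminant check: Δ ∝ 4a³ + 27b² = 4·17³ + 27·14² = 4·4913 + 27·196 ≡ 16 (mod 19). Nonzero ⇒ E is nonsingular.
For each x ∈ F_19, compute rhs = x³ + 17·x + 14 mod 19, then count y ∈ F_19 with y² ≡ rhs.
  x = 0: rhs = 14, matching y values: none (0 points).
  x = 1: rhs = 13, matching y values: none (0 points).
  x = 2: rhs = 18, matching y values: none (0 points).
  x = 3: rhs = 16, matching y values: 4, 15 (2 points).
  x = 4: rhs = 13, matching y values: none (0 points).
  x = 5: rhs = 15, matching y values: none (0 points).
  x = 6: rhs = 9, matching y values: 3, 16 (2 points).
  x = 7: rhs = 1, matching y values: 1, 18 (2 points).
  x = 8: rhs = 16, matching y values: 4, 15 (2 points).
  x = 9: rhs = 3, matching y values: none (0 points).
  x = 10: rhs = 6, matching y values: 5, 14 (2 points).
  x = 11: rhs = 12, matching y values: none (0 points).
  x = 12: rhs = 8, matching y values: none (0 points).
  x = 13: rhs = 0, matching y values: 0 (1 points).
  x = 14: rhs = 13, matching y values: none (0 points).
  x = 15: rhs = 15, matching y values: none (0 points).
  x = 16: rhs = 12, matching y values: none (0 points).
  x = 17: rhs = 10, matching y values: none (0 points).
  x = 18: rhs = 15, matching y values: none (0 points).
Total affine count: 11.
Full point count |E(F_19)| = 11 + 1 = 12.
Hasse bound: |12 − (19+1)| = |-8| = 8 ≤ 2√19 ≈ 8.7178 ✓.


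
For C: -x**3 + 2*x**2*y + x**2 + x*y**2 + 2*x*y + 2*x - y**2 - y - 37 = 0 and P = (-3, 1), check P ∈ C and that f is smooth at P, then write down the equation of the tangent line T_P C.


Tangent line at P: -40*x + 3*y - 123 = 0.

Step 1: f(-3, 1) = 0, so P lies on C.
Step 2: partial derivatives
  f_x(x, y) = -3*x**2 + 4*x*y + 2*x + y**2 + 2*y + 2, f_y(x, y) = 2*x**2 + 2*x*y + 2*x - 2*y - 1.
  f_x(P) = -40, f_y(P) = 3 (gradient nonzero, so P is smooth).
Step 3: tangent line at P: -40·(x − -3) + 3·(y − 1) = 0.
Expanding: -40*x + 3*y - 123 = 0.


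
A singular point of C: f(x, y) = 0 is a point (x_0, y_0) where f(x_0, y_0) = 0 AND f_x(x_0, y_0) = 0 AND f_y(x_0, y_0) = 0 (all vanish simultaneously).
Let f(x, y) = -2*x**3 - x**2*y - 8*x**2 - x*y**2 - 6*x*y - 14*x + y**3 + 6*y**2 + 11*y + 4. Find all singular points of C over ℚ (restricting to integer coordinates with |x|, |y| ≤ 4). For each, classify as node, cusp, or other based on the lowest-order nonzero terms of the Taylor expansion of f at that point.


Singular points: {(-1, -2)}; classification: cusp.

Compute partial derivatives:
  f_x = -6*x**2 - 2*x*y - 16*x - y**2 - 6*y - 14.
  f_y = -x**2 - 2*x*y - 6*x + 3*y**2 + 12*y + 11.
Scan x_0 ∈ {−4, ..., 4}. For each x_0, f_y(x_0, y) is a polynomial in y; find its integer roots y ∈ {−4, ..., 4}, then test f_x and f at those candidates.
  x = -4: f_y(-4, y) = 3*y**2 + 20*y + 19; no integer root y with |y| ≤ 4.
  x = -3: f_y(-3, y) = 3*y**2 + 18*y + 20; no integer root y with |y| ≤ 4.
  x = -2: f_y(-2, y) = 3*y**2 + 16*y + 19; no integer root y with |y| ≤ 4.
  x = -1: f_y(-1, y) = 3*y**2 + 14*y + 16; vanishes at y ∈ {-2}. (-1, -2): f_x = 0, f = 0 — SINGULAR.
  x = 0: f_y(0, y) = 3*y**2 + 12*y + 11; no integer root y with |y| ≤ 4.
  x = 1: f_y(1, y) = 3*y**2 + 10*y + 4; no integer root y with |y| ≤ 4.
  x = 2: f_y(2, y) = 3*y**2 + 8*y - 5; no integer root y with |y| ≤ 4.
  x = 3: f_y(3, y) = 3*y**2 + 6*y - 16; no integer root y with |y| ≤ 4.
  x = 4: f_y(4, y) = 3*y**2 + 4*y - 29; no integer root y with |y| ≤ 4.
Only singular point on the grid: (-1, -2).
Classify: substitute x = -1 + u, y = -2 + v and expand: f = -2*u**3 - u**2*v - u*v**2 + v**3 + v**2.
No constant or linear terms (consistent with a singular point). Quadratic part: v**2. Cubic part: -2*u**3 - u**2*v - u*v**2 + v**3.
The quadratic part v**2 is a perfect square, so there is a single (double) tangent line v = 0, i.e. y = -2. Restricting the cubic part to that line (v = 0) leaves -2*u**3 ≠ 0, so f is not divisible by v and the branch is v² ≈ 2*u**3 to lowest order — this is a cusp.
Classification: cusp.


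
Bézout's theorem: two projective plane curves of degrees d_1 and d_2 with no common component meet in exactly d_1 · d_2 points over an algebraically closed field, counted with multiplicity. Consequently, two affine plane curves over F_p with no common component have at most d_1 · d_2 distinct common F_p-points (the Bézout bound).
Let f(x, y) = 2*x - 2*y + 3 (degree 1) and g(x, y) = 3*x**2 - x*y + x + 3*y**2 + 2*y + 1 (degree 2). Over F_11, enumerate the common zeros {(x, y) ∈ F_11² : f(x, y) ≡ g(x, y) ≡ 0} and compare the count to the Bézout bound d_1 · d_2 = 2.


Common zeros: ∅; count = 0; Bézout bound = 2.

deg(f) = 1, deg(g) = 2, so Bézout bound = 2.
Scan x ∈ F_11. For each x, list the y ∈ F_11 with f(x, y) ≡ 0 and those with g(x, y) ≡ 0 (mod 11); the common zeros in that column are the intersection.
  x = 0: f ≡ 0 at y ∈ {7}; g ≡ 0 at y ∈ {6, 8}; common: ∅.
  x = 1: f ≡ 0 at y ∈ {8}; g ≡ 0 at y ∈ ∅; common: ∅.
  x = 2: f ≡ 0 at y ∈ {9}; g ≡ 0 at y ∈ ∅; common: ∅.
  x = 3: f ≡ 0 at y ∈ {10}; g ≡ 0 at y ∈ {1, 3}; common: ∅.
  x = 4: f ≡ 0 at y ∈ {0}; g ≡ 0 at y ∈ ∅; common: ∅.
  x = 5: f ≡ 0 at y ∈ {1}; g ≡ 0 at y ∈ {3, 9}; common: ∅.
  x = 6: f ≡ 0 at y ∈ {2}; g ≡ 0 at y ∈ {8}; common: ∅.
  x = 7: f ≡ 0 at y ∈ {3}; g ≡ 0 at y ∈ ∅; common: ∅.
  x = 8: f ≡ 0 at y ∈ {4}; g ≡ 0 at y ∈ {1}; common: ∅.
  x = 9: f ≡ 0 at y ∈ {5}; g ≡ 0 at y ∈ {0, 6}; common: ∅.
  x = 10: f ≡ 0 at y ∈ {6}; g ≡ 0 at y ∈ ∅; common: ∅.
Collecting: common zeros = ∅, so the count is 0.
Comparison with the Bézout bound: 0 ≤ 2 = deg(f)·deg(g), as expected for curves with no common component (the affine F_11-count falls short of the bound because intersections may lie at infinity, over extension fields, or carry multiplicity).


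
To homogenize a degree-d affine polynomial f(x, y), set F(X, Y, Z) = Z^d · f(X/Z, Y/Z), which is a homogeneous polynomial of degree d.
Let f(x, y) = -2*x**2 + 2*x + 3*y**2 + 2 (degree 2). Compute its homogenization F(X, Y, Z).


F(X, Y, Z) = -2*X**2 + 2*X*Z + 3*Y**2 + 2*Z**2

deg(f) = 2.
Substitute x = X/Z, y = Y/Z into f, then multiply by Z^2.
  monomial -2·x^2·y^0 ↦ -2·X^2·Y^0·Z^0.
  monomial 2·x^1·y^0 ↦ 2·X^1·Y^0·Z^1.
  monomial 3·x^0·y^2 ↦ 3·X^0·Y^2·Z^0.
  monomial 2·x^0·y^0 ↦ 2·X^0·Y^0·Z^2.
Collecting: F(X, Y, Z) = -2*X**2 + 2*X*Z + 3*Y**2 + 2*Z**2.


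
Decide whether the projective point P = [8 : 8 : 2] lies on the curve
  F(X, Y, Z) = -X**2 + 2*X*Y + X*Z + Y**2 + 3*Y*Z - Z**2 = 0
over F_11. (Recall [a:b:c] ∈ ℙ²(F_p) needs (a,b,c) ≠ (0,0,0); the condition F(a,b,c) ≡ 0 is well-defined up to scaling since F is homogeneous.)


F(8,8,2) ≡ 1 (mod 11); P is NOT on the curve.

Evaluate F(8, 8, 2) term-by-term (mod 11).
  -X**2 ↦ -1·64·1·1 = -64
  2*X*Y ↦ 2·8·8·1 = 128
  X*Z ↦ 1·8·1·2 = 16
  Y**2 ↦ 1·1·64·1 = 64
  3*Y*Z ↦ 3·1·8·2 = 48
  -Z**2 ↦ -1·1·1·4 = -4
Sum: F(8, 8, 2) = (-64) + (128) + (16) + (64) + (48) + (-4) = 188.
Reducing mod 11: 188 ≡ 1 (mod 11).
Since F(a, b, c) ≡ 1 ≠ 0 (mod 11), P does NOT lie on the curve.


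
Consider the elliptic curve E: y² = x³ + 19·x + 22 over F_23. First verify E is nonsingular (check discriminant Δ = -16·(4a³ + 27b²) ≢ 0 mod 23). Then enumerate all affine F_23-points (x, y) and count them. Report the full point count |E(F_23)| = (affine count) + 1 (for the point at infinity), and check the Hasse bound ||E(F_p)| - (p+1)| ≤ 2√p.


Affine points = {(4, 1), (4, 22), (5, 9), (5, 14), (9, 5), (9, 18), (10, 4), (10, 19), (12, 0), (15, 5), (15, 18), (16, 11), (16, 12), (18, 3), (18, 20), (22, 5), (22, 18)}; affine count = 17; |E(F_23)| = 18.

Discriminant check: Δ ∝ 4a³ + 27b² = 4·19³ + 27·22² = 4·6859 + 27·484 ≡ 1 (mod 23). Nonzero ⇒ E is nonsingular.
For each x ∈ F_23, compute rhs = x³ + 19·x + 22 mod 23, then count y ∈ F_23 with y² ≡ rhs.
  x = 0: rhs = 22, matching y values: none (0 points).
  x = 1: rhs = 19, matching y values: none (0 points).
  x = 2: rhs = 22, matching y values: none (0 points).
  x = 3: rhs = 14, matching y values: none (0 points).
  x = 4: rhs = 1, matching y values: 1, 22 (2 points).
  x = 5: rhs = 12, matching y values: 9, 14 (2 points).
  x = 6: rhs = 7, matching y values: none (0 points).
  x = 7: rhs = 15, matching y values: none (0 points).
  x = 8: rhs = 19, matching y values: none (0 points).
  x = 9: rhs = 2, matching y values: 5, 18 (2 points).
  x = 10: rhs = 16, matching y values: 4, 19 (2 points).
  x = 11: rhs = 21, matching y values: none (0 points).
  x = 12: rhs = 0, matching y values: 0 (1 points).
  x = 13: rhs = 5, matching y values: none (0 points).
  x = 14: rhs = 19, matching y values: none (0 points).
  x = 15: rhs = 2, matching y values: 5, 18 (2 points).
  x = 16: rhs = 6, matching y values: 11, 12 (2 points).
  x = 17: rhs = 14, matching y values: none (0 points).
  x = 18: rhs = 9, matching y values: 3, 20 (2 points).
  x = 19: rhs = 20, matching y values: none (0 points).
  x = 20: rhs = 7, matching y values: none (0 points).
  x = 21: rhs = 22, matching y values: none (0 points).
  x = 22: rhs = 2, matching y values: 5, 18 (2 points).
Total affine count: 17.
Full point count |E(F_23)| = 17 + 1 = 18.
Hasse bound: |18 − (23+1)| = |-6| = 6 ≤ 2√23 ≈ 9.5917 ✓.
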